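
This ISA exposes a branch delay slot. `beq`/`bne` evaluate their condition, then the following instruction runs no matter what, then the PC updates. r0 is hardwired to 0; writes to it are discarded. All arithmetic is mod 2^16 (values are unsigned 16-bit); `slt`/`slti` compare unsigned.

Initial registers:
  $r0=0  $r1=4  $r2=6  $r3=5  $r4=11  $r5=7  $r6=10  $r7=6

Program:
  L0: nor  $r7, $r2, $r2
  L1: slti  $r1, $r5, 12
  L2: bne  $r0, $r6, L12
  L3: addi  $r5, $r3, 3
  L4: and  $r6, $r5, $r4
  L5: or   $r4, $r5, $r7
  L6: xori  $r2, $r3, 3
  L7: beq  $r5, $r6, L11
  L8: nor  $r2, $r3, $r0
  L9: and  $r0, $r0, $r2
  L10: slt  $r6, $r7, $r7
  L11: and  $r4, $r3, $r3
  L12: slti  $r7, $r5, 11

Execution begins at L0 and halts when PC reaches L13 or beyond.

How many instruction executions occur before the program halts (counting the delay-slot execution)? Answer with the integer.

[0] nor  $r7, $r2, $r2  →  {$r0:0, $r1:4, $r2:6, $r3:5, $r4:11, $r5:7, $r6:10, $r7:65529}
[1] slti  $r1, $r5, 12  →  {$r0:0, $r1:1, $r2:6, $r3:5, $r4:11, $r5:7, $r6:10, $r7:65529}
[2] bne  $r0, $r6, L12  →  {$r0:0, $r1:1, $r2:6, $r3:5, $r4:11, $r5:7, $r6:10, $r7:65529}  ⟨branch taken⟩
[3] addi  $r5, $r3, 3  →  {$r0:0, $r1:1, $r2:6, $r3:5, $r4:11, $r5:8, $r6:10, $r7:65529}
[12] slti  $r7, $r5, 11  →  {$r0:0, $r1:1, $r2:6, $r3:5, $r4:11, $r5:8, $r6:10, $r7:1}

5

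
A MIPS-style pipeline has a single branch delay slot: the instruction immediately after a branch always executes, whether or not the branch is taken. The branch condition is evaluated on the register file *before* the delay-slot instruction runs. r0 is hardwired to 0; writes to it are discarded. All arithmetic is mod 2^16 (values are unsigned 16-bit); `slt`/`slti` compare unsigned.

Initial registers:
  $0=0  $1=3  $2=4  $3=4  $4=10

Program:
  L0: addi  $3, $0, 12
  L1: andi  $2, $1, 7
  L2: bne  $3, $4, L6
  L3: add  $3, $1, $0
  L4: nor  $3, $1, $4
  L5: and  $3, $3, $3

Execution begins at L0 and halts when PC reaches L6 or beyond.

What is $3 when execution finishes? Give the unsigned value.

[0] addi  $3, $0, 12  →  {$0:0, $1:3, $2:4, $3:12, $4:10}
[1] andi  $2, $1, 7  →  {$0:0, $1:3, $2:3, $3:12, $4:10}
[2] bne  $3, $4, L6  →  {$0:0, $1:3, $2:3, $3:12, $4:10}  ⟨branch taken⟩
[3] add  $3, $1, $0  →  {$0:0, $1:3, $2:3, $3:3, $4:10}

3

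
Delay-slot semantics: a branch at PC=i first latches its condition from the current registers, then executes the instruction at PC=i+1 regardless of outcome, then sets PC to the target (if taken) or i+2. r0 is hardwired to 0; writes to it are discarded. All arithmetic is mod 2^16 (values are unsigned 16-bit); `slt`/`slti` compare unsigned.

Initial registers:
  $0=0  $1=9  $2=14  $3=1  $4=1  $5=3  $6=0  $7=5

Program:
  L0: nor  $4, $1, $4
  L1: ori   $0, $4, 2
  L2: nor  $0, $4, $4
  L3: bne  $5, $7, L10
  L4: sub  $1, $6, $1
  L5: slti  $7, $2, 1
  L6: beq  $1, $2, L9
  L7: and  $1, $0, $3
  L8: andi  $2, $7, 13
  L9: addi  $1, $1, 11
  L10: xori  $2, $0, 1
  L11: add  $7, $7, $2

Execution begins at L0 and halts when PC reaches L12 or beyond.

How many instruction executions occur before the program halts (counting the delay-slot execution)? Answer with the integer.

PC=0  nor  $4, $1, $4        | $0=0 $1=9 $2=14 $3=1 $4=65526 $5=3 $6=0 $7=5
PC=1  ori   $0, $4, 2        | $0=0 $1=9 $2=14 $3=1 $4=65526 $5=3 $6=0 $7=5
PC=2  nor  $0, $4, $4        | $0=0 $1=9 $2=14 $3=1 $4=65526 $5=3 $6=0 $7=5
PC=3  bne  $5, $7, L10       | $0=0 $1=9 $2=14 $3=1 $4=65526 $5=3 $6=0 $7=5  [TAKEN]
PC=4  sub  $1, $6, $1        | $0=0 $1=65527 $2=14 $3=1 $4=65526 $5=3 $6=0 $7=5
PC=10 xori  $2, $0, 1        | $0=0 $1=65527 $2=1 $3=1 $4=65526 $5=3 $6=0 $7=5
PC=11 add  $7, $7, $2        | $0=0 $1=65527 $2=1 $3=1 $4=65526 $5=3 $6=0 $7=6

7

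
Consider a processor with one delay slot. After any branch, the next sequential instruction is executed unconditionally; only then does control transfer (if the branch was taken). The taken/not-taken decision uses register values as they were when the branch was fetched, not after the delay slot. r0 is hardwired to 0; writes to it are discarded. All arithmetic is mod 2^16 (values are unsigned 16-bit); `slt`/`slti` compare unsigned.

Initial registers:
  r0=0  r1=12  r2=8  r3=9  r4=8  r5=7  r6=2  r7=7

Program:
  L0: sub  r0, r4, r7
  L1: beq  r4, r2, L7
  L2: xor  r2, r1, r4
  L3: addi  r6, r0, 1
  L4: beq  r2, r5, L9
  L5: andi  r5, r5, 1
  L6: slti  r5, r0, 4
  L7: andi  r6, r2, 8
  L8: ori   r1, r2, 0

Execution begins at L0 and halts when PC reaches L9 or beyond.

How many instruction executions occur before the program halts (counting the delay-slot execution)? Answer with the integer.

  step pc=0: sub  r0, r4, r7  regs=(0,12,8,9,8,7,2,7)
  step pc=1: beq  r4, r2, L7  cond=T  regs=(0,12,8,9,8,7,2,7)
  step pc=2: xor  r2, r1, r4  regs=(0,12,4,9,8,7,2,7)
  step pc=7: andi  r6, r2, 8  regs=(0,12,4,9,8,7,0,7)
  step pc=8: ori   r1, r2, 0  regs=(0,4,4,9,8,7,0,7)

5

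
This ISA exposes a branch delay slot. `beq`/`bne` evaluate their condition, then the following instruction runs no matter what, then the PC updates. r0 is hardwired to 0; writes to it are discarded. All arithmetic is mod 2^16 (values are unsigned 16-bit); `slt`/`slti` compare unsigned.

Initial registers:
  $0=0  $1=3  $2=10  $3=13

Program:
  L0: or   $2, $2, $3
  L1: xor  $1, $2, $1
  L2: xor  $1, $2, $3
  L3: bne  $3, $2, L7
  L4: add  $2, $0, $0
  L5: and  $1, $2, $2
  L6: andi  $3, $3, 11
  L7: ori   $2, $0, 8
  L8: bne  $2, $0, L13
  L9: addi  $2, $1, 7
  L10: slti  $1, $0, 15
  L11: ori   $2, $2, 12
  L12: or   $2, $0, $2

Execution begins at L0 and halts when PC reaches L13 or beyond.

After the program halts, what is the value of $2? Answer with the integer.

9

[0] or   $2, $2, $3  →  {$0:0, $1:3, $2:15, $3:13}
[1] xor  $1, $2, $1  →  {$0:0, $1:12, $2:15, $3:13}
[2] xor  $1, $2, $3  →  {$0:0, $1:2, $2:15, $3:13}
[3] bne  $3, $2, L7  →  {$0:0, $1:2, $2:15, $3:13}  ⟨branch taken⟩
[4] add  $2, $0, $0  →  {$0:0, $1:2, $2:0, $3:13}
[7] ori   $2, $0, 8  →  {$0:0, $1:2, $2:8, $3:13}
[8] bne  $2, $0, L13  →  {$0:0, $1:2, $2:8, $3:13}  ⟨branch taken⟩
[9] addi  $2, $1, 7  →  {$0:0, $1:2, $2:9, $3:13}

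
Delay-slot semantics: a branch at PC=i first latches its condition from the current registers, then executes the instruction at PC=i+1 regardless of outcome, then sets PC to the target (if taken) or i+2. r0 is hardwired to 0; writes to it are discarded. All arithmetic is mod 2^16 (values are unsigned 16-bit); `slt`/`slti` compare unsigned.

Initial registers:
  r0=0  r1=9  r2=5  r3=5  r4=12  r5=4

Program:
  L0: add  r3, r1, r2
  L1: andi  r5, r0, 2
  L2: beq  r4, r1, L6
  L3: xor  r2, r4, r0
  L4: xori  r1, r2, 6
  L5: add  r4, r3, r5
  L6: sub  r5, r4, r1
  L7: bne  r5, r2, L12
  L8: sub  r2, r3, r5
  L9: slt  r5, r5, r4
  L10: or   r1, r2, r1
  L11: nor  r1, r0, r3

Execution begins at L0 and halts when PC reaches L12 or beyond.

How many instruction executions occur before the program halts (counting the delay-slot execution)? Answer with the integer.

9

[0] add  r3, r1, r2  →  {r0:0, r1:9, r2:5, r3:14, r4:12, r5:4}
[1] andi  r5, r0, 2  →  {r0:0, r1:9, r2:5, r3:14, r4:12, r5:0}
[2] beq  r4, r1, L6  →  {r0:0, r1:9, r2:5, r3:14, r4:12, r5:0}  ⟨branch fallthrough⟩
[3] xor  r2, r4, r0  →  {r0:0, r1:9, r2:12, r3:14, r4:12, r5:0}
[4] xori  r1, r2, 6  →  {r0:0, r1:10, r2:12, r3:14, r4:12, r5:0}
[5] add  r4, r3, r5  →  {r0:0, r1:10, r2:12, r3:14, r4:14, r5:0}
[6] sub  r5, r4, r1  →  {r0:0, r1:10, r2:12, r3:14, r4:14, r5:4}
[7] bne  r5, r2, L12  →  {r0:0, r1:10, r2:12, r3:14, r4:14, r5:4}  ⟨branch taken⟩
[8] sub  r2, r3, r5  →  {r0:0, r1:10, r2:10, r3:14, r4:14, r5:4}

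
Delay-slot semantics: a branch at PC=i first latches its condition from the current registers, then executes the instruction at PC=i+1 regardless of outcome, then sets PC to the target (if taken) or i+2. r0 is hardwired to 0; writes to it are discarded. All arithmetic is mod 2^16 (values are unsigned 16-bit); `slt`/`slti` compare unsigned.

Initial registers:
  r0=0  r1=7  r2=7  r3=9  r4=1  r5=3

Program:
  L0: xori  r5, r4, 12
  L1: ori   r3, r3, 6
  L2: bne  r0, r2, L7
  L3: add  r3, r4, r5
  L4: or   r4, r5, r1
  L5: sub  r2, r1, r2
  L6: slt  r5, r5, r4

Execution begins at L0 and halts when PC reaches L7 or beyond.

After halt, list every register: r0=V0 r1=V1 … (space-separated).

PC=0  xori  r5, r4, 12       | r0=0 r1=7 r2=7 r3=9 r4=1 r5=13
PC=1  ori   r3, r3, 6        | r0=0 r1=7 r2=7 r3=15 r4=1 r5=13
PC=2  bne  r0, r2, L7        | r0=0 r1=7 r2=7 r3=15 r4=1 r5=13  [TAKEN]
PC=3  add  r3, r4, r5        | r0=0 r1=7 r2=7 r3=14 r4=1 r5=13

r0=0 r1=7 r2=7 r3=14 r4=1 r5=13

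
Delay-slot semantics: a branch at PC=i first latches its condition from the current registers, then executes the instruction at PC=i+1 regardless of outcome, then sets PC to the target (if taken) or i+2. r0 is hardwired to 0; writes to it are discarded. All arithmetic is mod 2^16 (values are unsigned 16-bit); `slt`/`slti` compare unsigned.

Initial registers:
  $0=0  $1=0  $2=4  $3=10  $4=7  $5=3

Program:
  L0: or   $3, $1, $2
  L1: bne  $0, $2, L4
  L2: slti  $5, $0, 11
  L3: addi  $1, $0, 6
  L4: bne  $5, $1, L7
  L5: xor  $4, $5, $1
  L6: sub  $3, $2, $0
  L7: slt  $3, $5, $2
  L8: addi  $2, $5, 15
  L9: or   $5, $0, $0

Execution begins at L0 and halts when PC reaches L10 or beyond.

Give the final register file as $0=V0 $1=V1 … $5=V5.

  step pc=0: or   $3, $1, $2  regs=(0,0,4,4,7,3)
  step pc=1: bne  $0, $2, L4  cond=T  regs=(0,0,4,4,7,3)
  step pc=2: slti  $5, $0, 11  regs=(0,0,4,4,7,1)
  step pc=4: bne  $5, $1, L7  cond=T  regs=(0,0,4,4,7,1)
  step pc=5: xor  $4, $5, $1  regs=(0,0,4,4,1,1)
  step pc=7: slt  $3, $5, $2  regs=(0,0,4,1,1,1)
  step pc=8: addi  $2, $5, 15  regs=(0,0,16,1,1,1)
  step pc=9: or   $5, $0, $0  regs=(0,0,16,1,1,0)

$0=0 $1=0 $2=16 $3=1 $4=1 $5=0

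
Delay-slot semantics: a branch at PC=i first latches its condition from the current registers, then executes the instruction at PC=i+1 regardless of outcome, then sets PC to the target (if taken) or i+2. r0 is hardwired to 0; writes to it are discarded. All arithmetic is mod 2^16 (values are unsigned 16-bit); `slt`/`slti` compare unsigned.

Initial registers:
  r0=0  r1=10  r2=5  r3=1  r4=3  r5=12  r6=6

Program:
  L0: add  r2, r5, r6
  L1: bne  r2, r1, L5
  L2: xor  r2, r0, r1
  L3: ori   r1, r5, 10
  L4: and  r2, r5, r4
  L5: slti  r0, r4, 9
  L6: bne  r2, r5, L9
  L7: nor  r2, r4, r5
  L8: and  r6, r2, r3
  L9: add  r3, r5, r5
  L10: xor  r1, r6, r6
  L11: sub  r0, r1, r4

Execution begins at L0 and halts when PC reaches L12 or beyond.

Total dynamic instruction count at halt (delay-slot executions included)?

9

[0] add  r2, r5, r6  →  {r0:0, r1:10, r2:18, r3:1, r4:3, r5:12, r6:6}
[1] bne  r2, r1, L5  →  {r0:0, r1:10, r2:18, r3:1, r4:3, r5:12, r6:6}  ⟨branch taken⟩
[2] xor  r2, r0, r1  →  {r0:0, r1:10, r2:10, r3:1, r4:3, r5:12, r6:6}
[5] slti  r0, r4, 9  →  {r0:0, r1:10, r2:10, r3:1, r4:3, r5:12, r6:6}
[6] bne  r2, r5, L9  →  {r0:0, r1:10, r2:10, r3:1, r4:3, r5:12, r6:6}  ⟨branch taken⟩
[7] nor  r2, r4, r5  →  {r0:0, r1:10, r2:65520, r3:1, r4:3, r5:12, r6:6}
[9] add  r3, r5, r5  →  {r0:0, r1:10, r2:65520, r3:24, r4:3, r5:12, r6:6}
[10] xor  r1, r6, r6  →  {r0:0, r1:0, r2:65520, r3:24, r4:3, r5:12, r6:6}
[11] sub  r0, r1, r4  →  {r0:0, r1:0, r2:65520, r3:24, r4:3, r5:12, r6:6}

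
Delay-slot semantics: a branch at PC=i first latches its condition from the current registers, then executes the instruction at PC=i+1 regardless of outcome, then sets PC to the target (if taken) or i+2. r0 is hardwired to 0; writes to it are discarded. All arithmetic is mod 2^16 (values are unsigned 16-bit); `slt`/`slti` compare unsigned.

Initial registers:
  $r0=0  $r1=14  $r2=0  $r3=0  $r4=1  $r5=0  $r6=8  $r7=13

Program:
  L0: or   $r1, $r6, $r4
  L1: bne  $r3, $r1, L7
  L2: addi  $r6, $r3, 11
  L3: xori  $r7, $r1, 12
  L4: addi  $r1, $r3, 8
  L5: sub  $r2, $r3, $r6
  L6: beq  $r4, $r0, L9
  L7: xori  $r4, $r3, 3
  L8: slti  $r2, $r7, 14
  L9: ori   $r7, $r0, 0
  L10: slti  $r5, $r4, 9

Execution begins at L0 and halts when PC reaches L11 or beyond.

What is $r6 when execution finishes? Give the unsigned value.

11

#0 or   $r1, $r6, $r4 ; 0/9/0/0/1/0/8/13
#1 bne  $r3, $r1, L7 ; 0/9/0/0/1/0/8/13 ; →target
#2 addi  $r6, $r3, 11 ; 0/9/0/0/1/0/11/13
#7 xori  $r4, $r3, 3 ; 0/9/0/0/3/0/11/13
#8 slti  $r2, $r7, 14 ; 0/9/1/0/3/0/11/13
#9 ori   $r7, $r0, 0 ; 0/9/1/0/3/0/11/0
#10 slti  $r5, $r4, 9 ; 0/9/1/0/3/1/11/0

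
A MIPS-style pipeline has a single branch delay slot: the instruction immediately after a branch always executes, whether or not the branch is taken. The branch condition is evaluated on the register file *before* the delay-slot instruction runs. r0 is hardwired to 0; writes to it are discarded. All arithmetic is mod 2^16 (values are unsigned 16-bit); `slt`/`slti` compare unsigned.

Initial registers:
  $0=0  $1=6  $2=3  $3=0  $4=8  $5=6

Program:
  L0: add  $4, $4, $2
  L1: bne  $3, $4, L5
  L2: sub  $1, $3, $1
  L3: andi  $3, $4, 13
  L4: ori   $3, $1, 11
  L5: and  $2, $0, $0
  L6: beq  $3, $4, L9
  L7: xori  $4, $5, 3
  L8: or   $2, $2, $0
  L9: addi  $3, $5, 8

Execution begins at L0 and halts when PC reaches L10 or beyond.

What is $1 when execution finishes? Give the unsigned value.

65530

PC=0  add  $4, $4, $2        | $0=0 $1=6 $2=3 $3=0 $4=11 $5=6
PC=1  bne  $3, $4, L5        | $0=0 $1=6 $2=3 $3=0 $4=11 $5=6  [TAKEN]
PC=2  sub  $1, $3, $1        | $0=0 $1=65530 $2=3 $3=0 $4=11 $5=6
PC=5  and  $2, $0, $0        | $0=0 $1=65530 $2=0 $3=0 $4=11 $5=6
PC=6  beq  $3, $4, L9        | $0=0 $1=65530 $2=0 $3=0 $4=11 $5=6  [not taken]
PC=7  xori  $4, $5, 3        | $0=0 $1=65530 $2=0 $3=0 $4=5 $5=6
PC=8  or   $2, $2, $0        | $0=0 $1=65530 $2=0 $3=0 $4=5 $5=6
PC=9  addi  $3, $5, 8        | $0=0 $1=65530 $2=0 $3=14 $4=5 $5=6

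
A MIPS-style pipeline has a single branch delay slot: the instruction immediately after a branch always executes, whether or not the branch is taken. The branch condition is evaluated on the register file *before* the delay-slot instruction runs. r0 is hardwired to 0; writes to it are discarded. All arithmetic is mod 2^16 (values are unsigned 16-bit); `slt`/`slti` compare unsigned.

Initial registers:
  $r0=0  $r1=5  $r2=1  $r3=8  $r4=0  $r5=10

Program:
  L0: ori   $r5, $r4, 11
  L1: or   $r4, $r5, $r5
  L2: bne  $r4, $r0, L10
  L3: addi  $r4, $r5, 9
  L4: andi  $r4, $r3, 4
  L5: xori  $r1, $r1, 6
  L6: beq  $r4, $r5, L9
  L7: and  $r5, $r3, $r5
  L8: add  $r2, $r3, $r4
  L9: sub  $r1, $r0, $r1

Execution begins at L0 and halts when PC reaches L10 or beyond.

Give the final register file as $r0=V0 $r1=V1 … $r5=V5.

#0 ori   $r5, $r4, 11 ; 0/5/1/8/0/11
#1 or   $r4, $r5, $r5 ; 0/5/1/8/11/11
#2 bne  $r4, $r0, L10 ; 0/5/1/8/11/11 ; →target
#3 addi  $r4, $r5, 9 ; 0/5/1/8/20/11

$r0=0 $r1=5 $r2=1 $r3=8 $r4=20 $r5=11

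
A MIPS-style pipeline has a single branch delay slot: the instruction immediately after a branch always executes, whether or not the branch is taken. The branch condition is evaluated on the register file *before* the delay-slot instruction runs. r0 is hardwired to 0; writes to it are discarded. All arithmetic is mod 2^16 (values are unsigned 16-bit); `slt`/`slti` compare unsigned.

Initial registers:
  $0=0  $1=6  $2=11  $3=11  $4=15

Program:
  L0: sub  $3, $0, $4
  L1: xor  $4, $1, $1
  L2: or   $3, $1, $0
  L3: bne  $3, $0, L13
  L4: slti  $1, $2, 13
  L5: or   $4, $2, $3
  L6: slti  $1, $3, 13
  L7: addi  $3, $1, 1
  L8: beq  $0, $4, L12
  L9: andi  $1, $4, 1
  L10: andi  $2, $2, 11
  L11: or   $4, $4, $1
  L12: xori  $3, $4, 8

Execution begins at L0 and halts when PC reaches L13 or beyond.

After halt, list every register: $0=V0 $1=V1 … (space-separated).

PC=0  sub  $3, $0, $4        | $0=0 $1=6 $2=11 $3=65521 $4=15
PC=1  xor  $4, $1, $1        | $0=0 $1=6 $2=11 $3=65521 $4=0
PC=2  or   $3, $1, $0        | $0=0 $1=6 $2=11 $3=6 $4=0
PC=3  bne  $3, $0, L13       | $0=0 $1=6 $2=11 $3=6 $4=0  [TAKEN]
PC=4  slti  $1, $2, 13       | $0=0 $1=1 $2=11 $3=6 $4=0

$0=0 $1=1 $2=11 $3=6 $4=0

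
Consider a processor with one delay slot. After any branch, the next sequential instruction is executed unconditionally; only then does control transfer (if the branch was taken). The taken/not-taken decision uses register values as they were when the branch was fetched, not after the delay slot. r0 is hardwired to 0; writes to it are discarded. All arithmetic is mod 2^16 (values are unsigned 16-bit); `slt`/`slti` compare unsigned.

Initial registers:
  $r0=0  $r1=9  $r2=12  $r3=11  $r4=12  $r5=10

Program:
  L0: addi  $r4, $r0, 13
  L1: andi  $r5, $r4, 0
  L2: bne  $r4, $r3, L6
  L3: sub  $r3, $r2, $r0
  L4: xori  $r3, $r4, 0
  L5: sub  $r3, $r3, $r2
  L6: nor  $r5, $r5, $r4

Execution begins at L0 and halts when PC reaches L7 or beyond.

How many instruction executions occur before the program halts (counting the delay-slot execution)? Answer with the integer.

5

  step pc=0: addi  $r4, $r0, 13  regs=(0,9,12,11,13,10)
  step pc=1: andi  $r5, $r4, 0  regs=(0,9,12,11,13,0)
  step pc=2: bne  $r4, $r3, L6  cond=T  regs=(0,9,12,11,13,0)
  step pc=3: sub  $r3, $r2, $r0  regs=(0,9,12,12,13,0)
  step pc=6: nor  $r5, $r5, $r4  regs=(0,9,12,12,13,65522)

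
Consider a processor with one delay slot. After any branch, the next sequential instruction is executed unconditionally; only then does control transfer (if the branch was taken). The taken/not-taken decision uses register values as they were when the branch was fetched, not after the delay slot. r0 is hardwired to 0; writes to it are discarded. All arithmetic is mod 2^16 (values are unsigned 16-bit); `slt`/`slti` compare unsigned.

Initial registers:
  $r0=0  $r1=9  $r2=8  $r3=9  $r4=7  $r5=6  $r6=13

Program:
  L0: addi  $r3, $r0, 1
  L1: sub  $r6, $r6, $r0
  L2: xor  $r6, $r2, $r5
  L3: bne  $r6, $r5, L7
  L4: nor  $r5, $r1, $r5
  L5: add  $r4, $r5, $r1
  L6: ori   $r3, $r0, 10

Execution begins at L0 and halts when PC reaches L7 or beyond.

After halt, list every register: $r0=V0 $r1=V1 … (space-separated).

$r0=0 $r1=9 $r2=8 $r3=1 $r4=7 $r5=65520 $r6=14

  step pc=0: addi  $r3, $r0, 1  regs=(0,9,8,1,7,6,13)
  step pc=1: sub  $r6, $r6, $r0  regs=(0,9,8,1,7,6,13)
  step pc=2: xor  $r6, $r2, $r5  regs=(0,9,8,1,7,6,14)
  step pc=3: bne  $r6, $r5, L7  cond=T  regs=(0,9,8,1,7,6,14)
  step pc=4: nor  $r5, $r1, $r5  regs=(0,9,8,1,7,65520,14)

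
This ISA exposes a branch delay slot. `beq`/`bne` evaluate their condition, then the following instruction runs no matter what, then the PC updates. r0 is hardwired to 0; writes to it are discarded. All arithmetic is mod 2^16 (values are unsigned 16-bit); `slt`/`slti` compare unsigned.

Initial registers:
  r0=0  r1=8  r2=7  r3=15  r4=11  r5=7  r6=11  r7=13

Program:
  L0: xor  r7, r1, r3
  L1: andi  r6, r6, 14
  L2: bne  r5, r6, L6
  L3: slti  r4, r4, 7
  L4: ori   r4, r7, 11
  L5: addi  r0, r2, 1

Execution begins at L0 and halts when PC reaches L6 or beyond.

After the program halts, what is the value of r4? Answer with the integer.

#0 xor  r7, r1, r3 ; 0/8/7/15/11/7/11/7
#1 andi  r6, r6, 14 ; 0/8/7/15/11/7/10/7
#2 bne  r5, r6, L6 ; 0/8/7/15/11/7/10/7 ; →target
#3 slti  r4, r4, 7 ; 0/8/7/15/0/7/10/7

0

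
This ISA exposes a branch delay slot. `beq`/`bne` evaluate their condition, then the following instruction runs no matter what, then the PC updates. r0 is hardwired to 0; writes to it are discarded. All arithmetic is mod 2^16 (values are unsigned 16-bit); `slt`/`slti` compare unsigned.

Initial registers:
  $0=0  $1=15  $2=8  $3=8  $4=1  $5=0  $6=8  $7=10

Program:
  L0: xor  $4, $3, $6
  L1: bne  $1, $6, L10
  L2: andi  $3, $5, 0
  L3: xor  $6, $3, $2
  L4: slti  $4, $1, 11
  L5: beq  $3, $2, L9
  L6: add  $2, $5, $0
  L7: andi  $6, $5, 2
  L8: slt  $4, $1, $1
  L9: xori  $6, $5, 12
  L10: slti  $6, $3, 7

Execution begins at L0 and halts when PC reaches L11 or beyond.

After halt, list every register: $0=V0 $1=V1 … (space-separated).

$0=0 $1=15 $2=8 $3=0 $4=0 $5=0 $6=1 $7=10

  step pc=0: xor  $4, $3, $6  regs=(0,15,8,8,0,0,8,10)
  step pc=1: bne  $1, $6, L10  cond=T  regs=(0,15,8,8,0,0,8,10)
  step pc=2: andi  $3, $5, 0  regs=(0,15,8,0,0,0,8,10)
  step pc=10: slti  $6, $3, 7  regs=(0,15,8,0,0,0,1,10)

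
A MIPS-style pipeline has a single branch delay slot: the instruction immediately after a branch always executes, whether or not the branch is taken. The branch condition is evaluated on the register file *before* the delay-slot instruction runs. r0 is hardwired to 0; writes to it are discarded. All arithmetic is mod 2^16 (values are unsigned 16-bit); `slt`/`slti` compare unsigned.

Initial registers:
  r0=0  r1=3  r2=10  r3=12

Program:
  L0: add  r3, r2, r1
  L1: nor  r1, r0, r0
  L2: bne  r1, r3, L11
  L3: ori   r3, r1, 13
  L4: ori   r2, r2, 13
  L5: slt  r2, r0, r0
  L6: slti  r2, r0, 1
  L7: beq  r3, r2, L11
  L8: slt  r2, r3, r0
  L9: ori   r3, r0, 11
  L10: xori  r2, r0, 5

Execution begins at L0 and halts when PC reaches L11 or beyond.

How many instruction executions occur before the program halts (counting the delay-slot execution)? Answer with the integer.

  step pc=0: add  r3, r2, r1  regs=(0,3,10,13)
  step pc=1: nor  r1, r0, r0  regs=(0,65535,10,13)
  step pc=2: bne  r1, r3, L11  cond=T  regs=(0,65535,10,13)
  step pc=3: ori   r3, r1, 13  regs=(0,65535,10,65535)

4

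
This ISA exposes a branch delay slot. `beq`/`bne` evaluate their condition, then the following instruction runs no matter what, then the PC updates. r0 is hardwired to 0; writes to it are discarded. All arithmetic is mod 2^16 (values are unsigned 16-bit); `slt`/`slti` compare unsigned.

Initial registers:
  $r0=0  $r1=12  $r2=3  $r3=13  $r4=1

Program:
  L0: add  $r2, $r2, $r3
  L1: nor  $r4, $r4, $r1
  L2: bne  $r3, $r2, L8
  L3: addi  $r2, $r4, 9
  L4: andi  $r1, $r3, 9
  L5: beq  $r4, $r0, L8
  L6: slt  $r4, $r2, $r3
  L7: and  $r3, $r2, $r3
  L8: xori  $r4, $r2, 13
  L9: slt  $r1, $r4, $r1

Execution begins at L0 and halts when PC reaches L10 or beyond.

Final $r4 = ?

65526

[0] add  $r2, $r2, $r3  →  {$r0:0, $r1:12, $r2:16, $r3:13, $r4:1}
[1] nor  $r4, $r4, $r1  →  {$r0:0, $r1:12, $r2:16, $r3:13, $r4:65522}
[2] bne  $r3, $r2, L8  →  {$r0:0, $r1:12, $r2:16, $r3:13, $r4:65522}  ⟨branch taken⟩
[3] addi  $r2, $r4, 9  →  {$r0:0, $r1:12, $r2:65531, $r3:13, $r4:65522}
[8] xori  $r4, $r2, 13  →  {$r0:0, $r1:12, $r2:65531, $r3:13, $r4:65526}
[9] slt  $r1, $r4, $r1  →  {$r0:0, $r1:0, $r2:65531, $r3:13, $r4:65526}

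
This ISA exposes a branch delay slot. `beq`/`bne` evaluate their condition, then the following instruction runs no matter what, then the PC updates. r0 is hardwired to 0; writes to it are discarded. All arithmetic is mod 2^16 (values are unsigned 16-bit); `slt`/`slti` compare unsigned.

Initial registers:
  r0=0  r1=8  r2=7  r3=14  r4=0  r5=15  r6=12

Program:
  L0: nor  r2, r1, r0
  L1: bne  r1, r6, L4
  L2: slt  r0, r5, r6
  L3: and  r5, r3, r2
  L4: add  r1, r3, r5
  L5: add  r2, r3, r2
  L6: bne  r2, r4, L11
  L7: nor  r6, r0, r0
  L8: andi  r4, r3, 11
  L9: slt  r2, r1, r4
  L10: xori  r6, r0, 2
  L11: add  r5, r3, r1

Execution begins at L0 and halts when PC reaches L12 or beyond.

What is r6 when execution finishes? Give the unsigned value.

[0] nor  r2, r1, r0  →  {r0:0, r1:8, r2:65527, r3:14, r4:0, r5:15, r6:12}
[1] bne  r1, r6, L4  →  {r0:0, r1:8, r2:65527, r3:14, r4:0, r5:15, r6:12}  ⟨branch taken⟩
[2] slt  r0, r5, r6  →  {r0:0, r1:8, r2:65527, r3:14, r4:0, r5:15, r6:12}
[4] add  r1, r3, r5  →  {r0:0, r1:29, r2:65527, r3:14, r4:0, r5:15, r6:12}
[5] add  r2, r3, r2  →  {r0:0, r1:29, r2:5, r3:14, r4:0, r5:15, r6:12}
[6] bne  r2, r4, L11  →  {r0:0, r1:29, r2:5, r3:14, r4:0, r5:15, r6:12}  ⟨branch taken⟩
[7] nor  r6, r0, r0  →  {r0:0, r1:29, r2:5, r3:14, r4:0, r5:15, r6:65535}
[11] add  r5, r3, r1  →  {r0:0, r1:29, r2:5, r3:14, r4:0, r5:43, r6:65535}

65535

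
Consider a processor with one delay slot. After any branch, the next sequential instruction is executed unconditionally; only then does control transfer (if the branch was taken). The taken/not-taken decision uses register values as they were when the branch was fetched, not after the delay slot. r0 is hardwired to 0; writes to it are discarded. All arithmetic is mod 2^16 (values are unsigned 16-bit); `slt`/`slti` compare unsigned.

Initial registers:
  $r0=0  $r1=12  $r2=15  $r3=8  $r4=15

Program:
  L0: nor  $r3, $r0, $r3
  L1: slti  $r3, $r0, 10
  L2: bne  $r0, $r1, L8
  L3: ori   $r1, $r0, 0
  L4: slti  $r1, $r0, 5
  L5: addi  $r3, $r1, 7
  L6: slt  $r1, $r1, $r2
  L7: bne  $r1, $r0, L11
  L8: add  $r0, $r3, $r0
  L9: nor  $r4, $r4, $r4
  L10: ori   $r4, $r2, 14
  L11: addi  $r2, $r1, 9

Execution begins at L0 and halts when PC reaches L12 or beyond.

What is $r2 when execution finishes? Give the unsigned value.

9

PC=0  nor  $r3, $r0, $r3     | $r0=0 $r1=12 $r2=15 $r3=65527 $r4=15
PC=1  slti  $r3, $r0, 10     | $r0=0 $r1=12 $r2=15 $r3=1 $r4=15
PC=2  bne  $r0, $r1, L8      | $r0=0 $r1=12 $r2=15 $r3=1 $r4=15  [TAKEN]
PC=3  ori   $r1, $r0, 0      | $r0=0 $r1=0 $r2=15 $r3=1 $r4=15
PC=8  add  $r0, $r3, $r0     | $r0=0 $r1=0 $r2=15 $r3=1 $r4=15
PC=9  nor  $r4, $r4, $r4     | $r0=0 $r1=0 $r2=15 $r3=1 $r4=65520
PC=10 ori   $r4, $r2, 14     | $r0=0 $r1=0 $r2=15 $r3=1 $r4=15
PC=11 addi  $r2, $r1, 9      | $r0=0 $r1=0 $r2=9 $r3=1 $r4=15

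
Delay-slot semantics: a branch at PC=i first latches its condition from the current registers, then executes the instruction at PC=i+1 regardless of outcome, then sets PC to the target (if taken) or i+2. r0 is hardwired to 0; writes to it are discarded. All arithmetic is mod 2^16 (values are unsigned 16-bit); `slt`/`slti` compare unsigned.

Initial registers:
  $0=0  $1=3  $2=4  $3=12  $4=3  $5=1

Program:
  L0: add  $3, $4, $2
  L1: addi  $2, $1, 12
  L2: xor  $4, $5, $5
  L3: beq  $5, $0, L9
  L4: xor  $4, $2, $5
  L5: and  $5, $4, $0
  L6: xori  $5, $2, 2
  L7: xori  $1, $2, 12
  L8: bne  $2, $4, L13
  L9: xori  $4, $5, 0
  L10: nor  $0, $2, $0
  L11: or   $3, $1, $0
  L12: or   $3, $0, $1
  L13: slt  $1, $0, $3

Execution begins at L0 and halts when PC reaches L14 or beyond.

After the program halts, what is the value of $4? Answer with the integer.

#0 add  $3, $4, $2 ; 0/3/4/7/3/1
#1 addi  $2, $1, 12 ; 0/3/15/7/3/1
#2 xor  $4, $5, $5 ; 0/3/15/7/0/1
#3 beq  $5, $0, L9 ; 0/3/15/7/0/1 ; →fallthru
#4 xor  $4, $2, $5 ; 0/3/15/7/14/1
#5 and  $5, $4, $0 ; 0/3/15/7/14/0
#6 xori  $5, $2, 2 ; 0/3/15/7/14/13
#7 xori  $1, $2, 12 ; 0/3/15/7/14/13
#8 bne  $2, $4, L13 ; 0/3/15/7/14/13 ; →target
#9 xori  $4, $5, 0 ; 0/3/15/7/13/13
#13 slt  $1, $0, $3 ; 0/1/15/7/13/13

13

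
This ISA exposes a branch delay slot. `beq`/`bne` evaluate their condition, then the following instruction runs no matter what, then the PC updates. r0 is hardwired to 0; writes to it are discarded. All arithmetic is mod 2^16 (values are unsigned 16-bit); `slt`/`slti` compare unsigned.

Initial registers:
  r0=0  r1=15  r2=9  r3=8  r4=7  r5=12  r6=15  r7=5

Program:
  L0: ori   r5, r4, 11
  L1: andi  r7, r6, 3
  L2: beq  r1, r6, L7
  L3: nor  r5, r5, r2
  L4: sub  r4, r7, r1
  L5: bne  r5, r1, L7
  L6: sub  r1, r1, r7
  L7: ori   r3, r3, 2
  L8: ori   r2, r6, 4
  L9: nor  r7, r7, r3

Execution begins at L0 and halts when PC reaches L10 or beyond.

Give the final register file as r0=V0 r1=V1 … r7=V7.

[0] ori   r5, r4, 11  →  {r0:0, r1:15, r2:9, r3:8, r4:7, r5:15, r6:15, r7:5}
[1] andi  r7, r6, 3  →  {r0:0, r1:15, r2:9, r3:8, r4:7, r5:15, r6:15, r7:3}
[2] beq  r1, r6, L7  →  {r0:0, r1:15, r2:9, r3:8, r4:7, r5:15, r6:15, r7:3}  ⟨branch taken⟩
[3] nor  r5, r5, r2  →  {r0:0, r1:15, r2:9, r3:8, r4:7, r5:65520, r6:15, r7:3}
[7] ori   r3, r3, 2  →  {r0:0, r1:15, r2:9, r3:10, r4:7, r5:65520, r6:15, r7:3}
[8] ori   r2, r6, 4  →  {r0:0, r1:15, r2:15, r3:10, r4:7, r5:65520, r6:15, r7:3}
[9] nor  r7, r7, r3  →  {r0:0, r1:15, r2:15, r3:10, r4:7, r5:65520, r6:15, r7:65524}

r0=0 r1=15 r2=15 r3=10 r4=7 r5=65520 r6=15 r7=65524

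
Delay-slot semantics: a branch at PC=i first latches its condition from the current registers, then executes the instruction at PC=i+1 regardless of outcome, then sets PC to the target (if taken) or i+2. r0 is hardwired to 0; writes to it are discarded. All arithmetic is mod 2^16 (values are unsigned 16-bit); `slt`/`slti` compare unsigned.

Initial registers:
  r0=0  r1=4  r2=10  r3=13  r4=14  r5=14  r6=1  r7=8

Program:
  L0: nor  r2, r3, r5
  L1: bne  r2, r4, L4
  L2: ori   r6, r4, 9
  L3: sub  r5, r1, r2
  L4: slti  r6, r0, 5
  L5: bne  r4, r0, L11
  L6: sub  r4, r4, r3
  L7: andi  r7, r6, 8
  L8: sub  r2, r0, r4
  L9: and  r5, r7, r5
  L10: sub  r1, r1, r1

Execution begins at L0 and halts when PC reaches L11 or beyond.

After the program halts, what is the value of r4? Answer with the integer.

[0] nor  r2, r3, r5  →  {r0:0, r1:4, r2:65520, r3:13, r4:14, r5:14, r6:1, r7:8}
[1] bne  r2, r4, L4  →  {r0:0, r1:4, r2:65520, r3:13, r4:14, r5:14, r6:1, r7:8}  ⟨branch taken⟩
[2] ori   r6, r4, 9  →  {r0:0, r1:4, r2:65520, r3:13, r4:14, r5:14, r6:15, r7:8}
[4] slti  r6, r0, 5  →  {r0:0, r1:4, r2:65520, r3:13, r4:14, r5:14, r6:1, r7:8}
[5] bne  r4, r0, L11  →  {r0:0, r1:4, r2:65520, r3:13, r4:14, r5:14, r6:1, r7:8}  ⟨branch taken⟩
[6] sub  r4, r4, r3  →  {r0:0, r1:4, r2:65520, r3:13, r4:1, r5:14, r6:1, r7:8}

1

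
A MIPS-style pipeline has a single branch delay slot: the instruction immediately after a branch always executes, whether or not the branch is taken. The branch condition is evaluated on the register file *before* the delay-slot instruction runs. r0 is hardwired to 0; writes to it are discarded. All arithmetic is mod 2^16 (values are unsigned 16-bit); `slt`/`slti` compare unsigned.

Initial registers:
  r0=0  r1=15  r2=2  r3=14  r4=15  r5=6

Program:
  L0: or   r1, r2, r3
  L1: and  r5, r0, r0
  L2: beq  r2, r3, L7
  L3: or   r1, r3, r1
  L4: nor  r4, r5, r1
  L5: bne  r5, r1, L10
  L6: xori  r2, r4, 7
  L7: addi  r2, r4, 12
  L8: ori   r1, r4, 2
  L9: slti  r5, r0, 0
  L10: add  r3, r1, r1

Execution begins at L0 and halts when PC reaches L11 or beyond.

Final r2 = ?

65526

PC=0  or   r1, r2, r3        | r0=0 r1=14 r2=2 r3=14 r4=15 r5=6
PC=1  and  r5, r0, r0        | r0=0 r1=14 r2=2 r3=14 r4=15 r5=0
PC=2  beq  r2, r3, L7        | r0=0 r1=14 r2=2 r3=14 r4=15 r5=0  [not taken]
PC=3  or   r1, r3, r1        | r0=0 r1=14 r2=2 r3=14 r4=15 r5=0
PC=4  nor  r4, r5, r1        | r0=0 r1=14 r2=2 r3=14 r4=65521 r5=0
PC=5  bne  r5, r1, L10       | r0=0 r1=14 r2=2 r3=14 r4=65521 r5=0  [TAKEN]
PC=6  xori  r2, r4, 7        | r0=0 r1=14 r2=65526 r3=14 r4=65521 r5=0
PC=10 add  r3, r1, r1        | r0=0 r1=14 r2=65526 r3=28 r4=65521 r5=0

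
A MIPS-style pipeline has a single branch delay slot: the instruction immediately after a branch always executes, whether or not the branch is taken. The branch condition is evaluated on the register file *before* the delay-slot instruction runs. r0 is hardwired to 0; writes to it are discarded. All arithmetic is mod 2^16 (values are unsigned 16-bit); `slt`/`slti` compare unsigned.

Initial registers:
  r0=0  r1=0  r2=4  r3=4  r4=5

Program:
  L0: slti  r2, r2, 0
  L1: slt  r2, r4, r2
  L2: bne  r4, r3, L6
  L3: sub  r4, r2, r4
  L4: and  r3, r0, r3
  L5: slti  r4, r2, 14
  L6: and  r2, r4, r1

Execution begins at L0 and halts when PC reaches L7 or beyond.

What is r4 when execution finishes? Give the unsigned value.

#0 slti  r2, r2, 0 ; 0/0/0/4/5
#1 slt  r2, r4, r2 ; 0/0/0/4/5
#2 bne  r4, r3, L6 ; 0/0/0/4/5 ; →target
#3 sub  r4, r2, r4 ; 0/0/0/4/65531
#6 and  r2, r4, r1 ; 0/0/0/4/65531

65531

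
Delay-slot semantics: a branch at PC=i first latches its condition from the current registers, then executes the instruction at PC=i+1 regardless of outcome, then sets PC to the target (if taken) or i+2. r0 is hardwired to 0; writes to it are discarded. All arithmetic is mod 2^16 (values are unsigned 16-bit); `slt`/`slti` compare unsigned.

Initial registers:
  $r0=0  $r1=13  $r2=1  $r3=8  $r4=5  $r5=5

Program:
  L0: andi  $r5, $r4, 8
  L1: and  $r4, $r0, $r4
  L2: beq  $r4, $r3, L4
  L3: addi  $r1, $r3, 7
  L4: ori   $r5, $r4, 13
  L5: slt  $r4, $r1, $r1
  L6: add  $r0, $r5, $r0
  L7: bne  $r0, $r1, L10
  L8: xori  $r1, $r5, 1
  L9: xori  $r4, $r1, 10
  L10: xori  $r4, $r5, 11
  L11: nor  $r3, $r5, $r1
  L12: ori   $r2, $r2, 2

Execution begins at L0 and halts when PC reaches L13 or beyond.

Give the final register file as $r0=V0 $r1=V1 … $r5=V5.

$r0=0 $r1=12 $r2=3 $r3=65522 $r4=6 $r5=13

  step pc=0: andi  $r5, $r4, 8  regs=(0,13,1,8,5,0)
  step pc=1: and  $r4, $r0, $r4  regs=(0,13,1,8,0,0)
  step pc=2: beq  $r4, $r3, L4  cond=F  regs=(0,13,1,8,0,0)
  step pc=3: addi  $r1, $r3, 7  regs=(0,15,1,8,0,0)
  step pc=4: ori   $r5, $r4, 13  regs=(0,15,1,8,0,13)
  step pc=5: slt  $r4, $r1, $r1  regs=(0,15,1,8,0,13)
  step pc=6: add  $r0, $r5, $r0  regs=(0,15,1,8,0,13)
  step pc=7: bne  $r0, $r1, L10  cond=T  regs=(0,15,1,8,0,13)
  step pc=8: xori  $r1, $r5, 1  regs=(0,12,1,8,0,13)
  step pc=10: xori  $r4, $r5, 11  regs=(0,12,1,8,6,13)
  step pc=11: nor  $r3, $r5, $r1  regs=(0,12,1,65522,6,13)
  step pc=12: ori   $r2, $r2, 2  regs=(0,12,3,65522,6,13)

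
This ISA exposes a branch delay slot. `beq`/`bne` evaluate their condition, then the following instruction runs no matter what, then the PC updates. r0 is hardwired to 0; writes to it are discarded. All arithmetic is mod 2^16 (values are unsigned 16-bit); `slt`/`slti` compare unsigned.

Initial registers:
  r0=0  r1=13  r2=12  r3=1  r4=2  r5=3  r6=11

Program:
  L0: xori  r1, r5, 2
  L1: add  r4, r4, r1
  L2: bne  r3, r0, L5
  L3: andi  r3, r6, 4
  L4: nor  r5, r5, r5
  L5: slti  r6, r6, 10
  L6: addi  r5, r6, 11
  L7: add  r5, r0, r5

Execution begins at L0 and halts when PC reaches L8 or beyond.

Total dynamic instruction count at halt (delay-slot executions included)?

#0 xori  r1, r5, 2 ; 0/1/12/1/2/3/11
#1 add  r4, r4, r1 ; 0/1/12/1/3/3/11
#2 bne  r3, r0, L5 ; 0/1/12/1/3/3/11 ; →target
#3 andi  r3, r6, 4 ; 0/1/12/0/3/3/11
#5 slti  r6, r6, 10 ; 0/1/12/0/3/3/0
#6 addi  r5, r6, 11 ; 0/1/12/0/3/11/0
#7 add  r5, r0, r5 ; 0/1/12/0/3/11/0

7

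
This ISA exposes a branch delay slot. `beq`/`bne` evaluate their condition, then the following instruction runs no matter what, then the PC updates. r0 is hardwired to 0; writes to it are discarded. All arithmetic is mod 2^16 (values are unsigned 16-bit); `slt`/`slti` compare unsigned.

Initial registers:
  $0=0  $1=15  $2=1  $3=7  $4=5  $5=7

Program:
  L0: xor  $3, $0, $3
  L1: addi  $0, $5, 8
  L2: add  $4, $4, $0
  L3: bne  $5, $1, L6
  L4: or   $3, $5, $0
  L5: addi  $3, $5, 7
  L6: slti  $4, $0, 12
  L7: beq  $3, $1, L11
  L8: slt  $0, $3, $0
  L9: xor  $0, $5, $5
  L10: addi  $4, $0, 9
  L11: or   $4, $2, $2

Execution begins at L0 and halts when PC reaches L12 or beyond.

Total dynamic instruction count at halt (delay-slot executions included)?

11

  step pc=0: xor  $3, $0, $3  regs=(0,15,1,7,5,7)
  step pc=1: addi  $0, $5, 8  regs=(0,15,1,7,5,7)
  step pc=2: add  $4, $4, $0  regs=(0,15,1,7,5,7)
  step pc=3: bne  $5, $1, L6  cond=T  regs=(0,15,1,7,5,7)
  step pc=4: or   $3, $5, $0  regs=(0,15,1,7,5,7)
  step pc=6: slti  $4, $0, 12  regs=(0,15,1,7,1,7)
  step pc=7: beq  $3, $1, L11  cond=F  regs=(0,15,1,7,1,7)
  step pc=8: slt  $0, $3, $0  regs=(0,15,1,7,1,7)
  step pc=9: xor  $0, $5, $5  regs=(0,15,1,7,1,7)
  step pc=10: addi  $4, $0, 9  regs=(0,15,1,7,9,7)
  step pc=11: or   $4, $2, $2  regs=(0,15,1,7,1,7)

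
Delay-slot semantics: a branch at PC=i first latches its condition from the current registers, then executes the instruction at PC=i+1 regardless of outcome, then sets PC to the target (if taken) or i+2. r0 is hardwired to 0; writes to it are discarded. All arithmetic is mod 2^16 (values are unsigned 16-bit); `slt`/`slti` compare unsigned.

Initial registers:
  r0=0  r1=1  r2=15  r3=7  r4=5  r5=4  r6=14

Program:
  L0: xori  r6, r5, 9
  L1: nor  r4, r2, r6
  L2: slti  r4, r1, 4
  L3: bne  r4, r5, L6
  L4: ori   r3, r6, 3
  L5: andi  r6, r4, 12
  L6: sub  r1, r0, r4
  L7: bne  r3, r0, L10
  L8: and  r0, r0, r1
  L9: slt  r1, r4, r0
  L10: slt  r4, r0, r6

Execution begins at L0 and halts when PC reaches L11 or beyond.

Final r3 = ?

#0 xori  r6, r5, 9 ; 0/1/15/7/5/4/13
#1 nor  r4, r2, r6 ; 0/1/15/7/65520/4/13
#2 slti  r4, r1, 4 ; 0/1/15/7/1/4/13
#3 bne  r4, r5, L6 ; 0/1/15/7/1/4/13 ; →target
#4 ori   r3, r6, 3 ; 0/1/15/15/1/4/13
#6 sub  r1, r0, r4 ; 0/65535/15/15/1/4/13
#7 bne  r3, r0, L10 ; 0/65535/15/15/1/4/13 ; →target
#8 and  r0, r0, r1 ; 0/65535/15/15/1/4/13
#10 slt  r4, r0, r6 ; 0/65535/15/15/1/4/13

15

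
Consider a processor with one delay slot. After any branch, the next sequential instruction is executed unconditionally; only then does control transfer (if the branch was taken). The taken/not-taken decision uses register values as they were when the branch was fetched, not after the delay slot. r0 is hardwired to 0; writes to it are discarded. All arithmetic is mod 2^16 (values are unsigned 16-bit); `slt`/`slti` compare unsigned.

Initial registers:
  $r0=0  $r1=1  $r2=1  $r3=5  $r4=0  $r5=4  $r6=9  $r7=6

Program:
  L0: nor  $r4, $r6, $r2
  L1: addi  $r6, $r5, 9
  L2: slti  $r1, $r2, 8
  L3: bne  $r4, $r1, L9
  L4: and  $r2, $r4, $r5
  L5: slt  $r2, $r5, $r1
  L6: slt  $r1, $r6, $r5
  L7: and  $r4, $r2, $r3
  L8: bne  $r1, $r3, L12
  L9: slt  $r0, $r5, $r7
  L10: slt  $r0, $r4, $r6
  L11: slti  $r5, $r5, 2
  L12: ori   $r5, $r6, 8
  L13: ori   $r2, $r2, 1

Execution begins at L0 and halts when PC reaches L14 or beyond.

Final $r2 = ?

5

  step pc=0: nor  $r4, $r6, $r2  regs=(0,1,1,5,65526,4,9,6)
  step pc=1: addi  $r6, $r5, 9  regs=(0,1,1,5,65526,4,13,6)
  step pc=2: slti  $r1, $r2, 8  regs=(0,1,1,5,65526,4,13,6)
  step pc=3: bne  $r4, $r1, L9  cond=T  regs=(0,1,1,5,65526,4,13,6)
  step pc=4: and  $r2, $r4, $r5  regs=(0,1,4,5,65526,4,13,6)
  step pc=9: slt  $r0, $r5, $r7  regs=(0,1,4,5,65526,4,13,6)
  step pc=10: slt  $r0, $r4, $r6  regs=(0,1,4,5,65526,4,13,6)
  step pc=11: slti  $r5, $r5, 2  regs=(0,1,4,5,65526,0,13,6)
  step pc=12: ori   $r5, $r6, 8  regs=(0,1,4,5,65526,13,13,6)
  step pc=13: ori   $r2, $r2, 1  regs=(0,1,5,5,65526,13,13,6)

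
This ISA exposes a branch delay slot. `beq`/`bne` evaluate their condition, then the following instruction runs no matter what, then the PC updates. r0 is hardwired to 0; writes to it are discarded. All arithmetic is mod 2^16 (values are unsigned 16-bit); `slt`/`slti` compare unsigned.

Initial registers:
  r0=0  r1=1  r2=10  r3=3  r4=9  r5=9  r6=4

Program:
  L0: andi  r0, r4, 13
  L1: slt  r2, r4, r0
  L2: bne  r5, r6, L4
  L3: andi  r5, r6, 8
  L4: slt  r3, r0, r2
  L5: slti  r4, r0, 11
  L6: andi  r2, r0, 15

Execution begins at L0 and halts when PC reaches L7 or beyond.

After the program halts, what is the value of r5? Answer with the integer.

#0 andi  r0, r4, 13 ; 0/1/10/3/9/9/4
#1 slt  r2, r4, r0 ; 0/1/0/3/9/9/4
#2 bne  r5, r6, L4 ; 0/1/0/3/9/9/4 ; →target
#3 andi  r5, r6, 8 ; 0/1/0/3/9/0/4
#4 slt  r3, r0, r2 ; 0/1/0/0/9/0/4
#5 slti  r4, r0, 11 ; 0/1/0/0/1/0/4
#6 andi  r2, r0, 15 ; 0/1/0/0/1/0/4

0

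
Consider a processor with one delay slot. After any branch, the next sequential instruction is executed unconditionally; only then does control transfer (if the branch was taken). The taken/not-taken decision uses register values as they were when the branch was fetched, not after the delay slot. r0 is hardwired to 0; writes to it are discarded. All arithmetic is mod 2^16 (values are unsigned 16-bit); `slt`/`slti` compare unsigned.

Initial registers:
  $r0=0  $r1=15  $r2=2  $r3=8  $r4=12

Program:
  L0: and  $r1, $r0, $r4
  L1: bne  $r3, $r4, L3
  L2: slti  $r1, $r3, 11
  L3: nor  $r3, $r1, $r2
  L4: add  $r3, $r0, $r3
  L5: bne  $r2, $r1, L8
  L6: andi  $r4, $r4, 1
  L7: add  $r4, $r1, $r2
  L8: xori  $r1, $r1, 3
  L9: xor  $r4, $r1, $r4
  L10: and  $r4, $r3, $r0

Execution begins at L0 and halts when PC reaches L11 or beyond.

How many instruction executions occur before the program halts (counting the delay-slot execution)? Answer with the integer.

10

PC=0  and  $r1, $r0, $r4     | $r0=0 $r1=0 $r2=2 $r3=8 $r4=12
PC=1  bne  $r3, $r4, L3      | $r0=0 $r1=0 $r2=2 $r3=8 $r4=12  [TAKEN]
PC=2  slti  $r1, $r3, 11     | $r0=0 $r1=1 $r2=2 $r3=8 $r4=12
PC=3  nor  $r3, $r1, $r2     | $r0=0 $r1=1 $r2=2 $r3=65532 $r4=12
PC=4  add  $r3, $r0, $r3     | $r0=0 $r1=1 $r2=2 $r3=65532 $r4=12
PC=5  bne  $r2, $r1, L8      | $r0=0 $r1=1 $r2=2 $r3=65532 $r4=12  [TAKEN]
PC=6  andi  $r4, $r4, 1      | $r0=0 $r1=1 $r2=2 $r3=65532 $r4=0
PC=8  xori  $r1, $r1, 3      | $r0=0 $r1=2 $r2=2 $r3=65532 $r4=0
PC=9  xor  $r4, $r1, $r4     | $r0=0 $r1=2 $r2=2 $r3=65532 $r4=2
PC=10 and  $r4, $r3, $r0     | $r0=0 $r1=2 $r2=2 $r3=65532 $r4=0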